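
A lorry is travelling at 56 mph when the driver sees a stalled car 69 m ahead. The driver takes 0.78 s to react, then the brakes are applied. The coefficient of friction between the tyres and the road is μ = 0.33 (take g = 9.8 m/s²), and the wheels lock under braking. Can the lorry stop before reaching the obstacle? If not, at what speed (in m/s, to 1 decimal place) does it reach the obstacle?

No — it strikes the obstacle at 17.5 m/s

56 mph × 0.44704 = 25.0342 m/s.
a = μg = 0.33 × 9.8 = 3.234 m/s².
Reaction distance = 25.0342 × 0.78 = 19.527 m.
Braking distance needed to stop: v²/(2a) = 626.711 / 6.468 = 96.894 m, so total needed = 19.527 + 96.894 = 116.421 m > 69 m — it cannot stop.
Distance remaining when braking begins: 69 − 19.527 = 49.473 m.
v² = v₀² − 2a·d = 626.711 − 2 × 3.234 × 49.473 = 306.720 m²/s².
v = √306.720 = 17.513 m/s.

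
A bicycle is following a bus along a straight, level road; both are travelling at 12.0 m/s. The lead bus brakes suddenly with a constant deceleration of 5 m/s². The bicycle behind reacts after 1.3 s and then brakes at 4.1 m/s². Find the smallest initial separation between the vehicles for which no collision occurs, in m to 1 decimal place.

Leader travels v²/(2a_L) = 144.000 / 10.000 = 14.400 m before stopping.
Follower covers v·t_r = 12.0000 × 1.3 = 15.600 m while reacting, then v²/(2a_F) = 144.000 / 8.200 = 17.561 m while braking, for a total of 15.600 + 17.561 = 33.161 m.
Since a_F ≤ a_L and the follower starts braking later, the follower is never slower than the leader, so the closest approach is when both have stopped.
Minimum gap = 33.161 − 14.400 = 18.761 m.

Minimum gap ≈ 18.8 m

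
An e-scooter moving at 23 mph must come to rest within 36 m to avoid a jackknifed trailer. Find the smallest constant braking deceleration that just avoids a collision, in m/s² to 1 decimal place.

23 mph × 0.44704 = 10.2819 m/s.
v² = 2a·d ⇒ a = v²/(2d) = 10.2819² / (2 × 36.000) = 105.717 / 72.000 = 1.4683 m/s².

Required deceleration ≈ 1.5 m/s²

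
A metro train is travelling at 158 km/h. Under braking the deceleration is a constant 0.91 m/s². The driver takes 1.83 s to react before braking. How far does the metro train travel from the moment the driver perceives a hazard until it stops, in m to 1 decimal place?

158 km/h ÷ 3.6 = 43.8889 m/s.
Reaction distance = v·t_r = 43.8889 × 1.83 = 80.317 m.
Braking distance = v²/(2a) = 43.8889² / (2 × 0.910) = 1926.236 / 1.820 = 1058.371 m.
Total = 80.317 + 1058.371 = 1138.688 m.

Total stopping distance ≈ 1138.7 m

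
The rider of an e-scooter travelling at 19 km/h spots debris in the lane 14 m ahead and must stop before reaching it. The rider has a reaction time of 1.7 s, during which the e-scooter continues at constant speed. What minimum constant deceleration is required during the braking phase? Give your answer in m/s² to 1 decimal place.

Required deceleration ≈ 2.8 m/s²

19 km/h ÷ 3.6 = 5.2778 m/s.
Distance covered during reaction = 5.2778 × 1.7 = 8.972 m.
Distance available for braking: 14 − 8.972 = 5.028 m.
v² = 2a·d ⇒ a = v²/(2d) = 5.2778² / (2 × 5.028) = 27.855 / 10.056 = 2.7700 m/s².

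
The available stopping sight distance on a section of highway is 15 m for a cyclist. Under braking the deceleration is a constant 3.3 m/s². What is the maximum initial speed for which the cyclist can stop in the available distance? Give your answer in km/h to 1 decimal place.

v²/(2a) = d ⇒ v = √(2 × 3.300 × 15) = √99.00 = 9.9499 m/s.
9.9499 m/s × 3.6 = 35.820 km/h.

Maximum speed ≈ 35.8 km/h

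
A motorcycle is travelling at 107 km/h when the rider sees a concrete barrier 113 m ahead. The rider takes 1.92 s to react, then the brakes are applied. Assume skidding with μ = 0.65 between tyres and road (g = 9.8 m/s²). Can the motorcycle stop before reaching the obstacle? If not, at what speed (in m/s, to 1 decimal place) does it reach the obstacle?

107 km/h ÷ 3.6 = 29.7222 m/s.
a = μg = 0.65 × 9.8 = 6.370 m/s².
Reaction distance = 29.7222 × 1.92 = 57.067 m.
Braking distance needed to stop: v²/(2a) = 883.409 / 12.740 = 69.341 m, so total needed = 57.067 + 69.341 = 126.408 m > 113 m — it cannot stop.
Distance remaining when braking begins: 113 − 57.067 = 55.933 m.
v² = v₀² − 2a·d = 883.409 − 2 × 6.370 × 55.933 = 170.823 m²/s².
v = √170.823 = 13.070 m/s.

No — it strikes the obstacle at 13.1 m/s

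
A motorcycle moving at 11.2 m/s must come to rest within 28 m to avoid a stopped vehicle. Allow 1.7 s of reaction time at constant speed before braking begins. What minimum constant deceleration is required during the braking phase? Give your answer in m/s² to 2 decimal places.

Distance covered during reaction = 11.2000 × 1.7 = 19.040 m.
Distance available for braking: 28 − 19.040 = 8.960 m.
v² = 2a·d ⇒ a = v²/(2d) = 11.2000² / (2 × 8.960) = 125.440 / 17.920 = 7.0000 m/s².

Required deceleration ≈ 7.00 m/s²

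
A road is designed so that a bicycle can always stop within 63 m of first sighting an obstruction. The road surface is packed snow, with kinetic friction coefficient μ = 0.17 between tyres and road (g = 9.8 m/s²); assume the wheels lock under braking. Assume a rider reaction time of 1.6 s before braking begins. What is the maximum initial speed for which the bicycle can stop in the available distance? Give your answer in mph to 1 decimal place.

Maximum speed ≈ 27.0 mph

a = μg = 0.17 × 9.8 = 1.666 m/s².
Stopping distance: v·t_r + v²/(2a) = 63 with t_r = 1.6 s and a = 1.666 m/s².
So v² + 5.331 v − 209.92 = 0.
Positive root: v = −a·t_r + √((a·t_r)² + 2a·d) = −2.666 + √(7.108 + 209.92) = 12.0659 m/s.
12.0659 m/s ÷ 0.44704 = 26.991 mph.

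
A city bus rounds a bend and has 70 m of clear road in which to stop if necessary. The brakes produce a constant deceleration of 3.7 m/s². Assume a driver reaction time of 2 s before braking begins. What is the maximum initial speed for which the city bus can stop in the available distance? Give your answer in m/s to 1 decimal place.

Maximum speed ≈ 16.5 m/s

Stopping distance: v·t_r + v²/(2a) = 70 with t_r = 2 s and a = 3.700 m/s².
So v² + 14.800 v − 518.00 = 0.
Positive root: v = −a·t_r + √((a·t_r)² + 2a·d) = −7.400 + √(54.760 + 518.00) = 16.5324 m/s.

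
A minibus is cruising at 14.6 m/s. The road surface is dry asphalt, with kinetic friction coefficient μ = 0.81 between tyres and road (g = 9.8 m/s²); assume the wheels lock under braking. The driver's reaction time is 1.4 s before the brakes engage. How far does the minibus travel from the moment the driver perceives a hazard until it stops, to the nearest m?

Total stopping distance ≈ 34 m

a = μg = 0.81 × 9.8 = 7.938 m/s².
Reaction distance = v·t_r = 14.6000 × 1.4 = 20.440 m.
Braking distance = v²/(2a) = 14.6000² / (2 × 7.938) = 213.160 / 15.876 = 13.427 m.
Total = 20.440 + 13.427 = 33.867 m.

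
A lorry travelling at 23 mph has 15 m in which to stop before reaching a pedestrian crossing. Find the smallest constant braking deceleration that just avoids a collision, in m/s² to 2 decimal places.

23 mph × 0.44704 = 10.2819 m/s.
v² = 2a·d ⇒ a = v²/(2d) = 10.2819² / (2 × 15.000) = 105.717 / 30.000 = 3.5239 m/s².

Required deceleration ≈ 3.52 m/s²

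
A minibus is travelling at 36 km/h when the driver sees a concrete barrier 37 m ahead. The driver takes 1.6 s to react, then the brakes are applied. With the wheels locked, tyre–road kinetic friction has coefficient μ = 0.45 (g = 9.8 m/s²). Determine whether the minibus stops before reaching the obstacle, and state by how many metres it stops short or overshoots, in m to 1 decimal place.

Yes — it stops 9.7 m short of the obstacle

36 km/h ÷ 3.6 = 10.0000 m/s.
a = μg = 0.45 × 9.8 = 4.410 m/s².
Reaction distance = 10.0000 × 1.6 = 16.000 m.
Braking distance = v²/(2a) = 100.000 / 8.820 = 11.338 m.
Total stopping distance = 16.000 + 11.338 = 27.338 m, vs 37 m available — it stops with 37 − 27.338 = 9.662 m to spare.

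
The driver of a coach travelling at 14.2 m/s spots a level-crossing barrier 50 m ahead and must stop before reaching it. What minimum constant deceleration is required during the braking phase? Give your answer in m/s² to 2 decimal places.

Required deceleration ≈ 2.02 m/s²

v² = 2a·d ⇒ a = v²/(2d) = 14.2000² / (2 × 50.000) = 201.640 / 100.000 = 2.0164 m/s².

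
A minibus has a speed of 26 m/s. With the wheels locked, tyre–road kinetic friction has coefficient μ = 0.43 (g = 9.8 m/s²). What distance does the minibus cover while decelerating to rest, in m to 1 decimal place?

Braking distance ≈ 80.2 m

a = μg = 0.43 × 9.8 = 4.214 m/s².
Braking distance = v²/(2a) = 26.0000² / (2 × 4.214) = 676.000 / 8.428 = 80.209 m.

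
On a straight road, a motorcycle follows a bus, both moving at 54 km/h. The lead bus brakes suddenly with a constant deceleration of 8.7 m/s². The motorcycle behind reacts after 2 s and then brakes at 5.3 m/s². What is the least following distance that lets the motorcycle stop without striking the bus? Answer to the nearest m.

Minimum gap ≈ 38 m

54 km/h ÷ 3.6 = 15.0000 m/s.
Leader travels v²/(2a_L) = 225.000 / 17.400 = 12.931 m before stopping.
Follower covers v·t_r = 15.0000 × 2 = 30.000 m while reacting, then v²/(2a_F) = 225.000 / 10.600 = 21.226 m while braking, for a total of 30.000 + 21.226 = 51.226 m.
Since a_F ≤ a_L and the follower starts braking later, the follower is never slower than the leader, so the closest approach is when both have stopped.
Minimum gap = 51.226 − 12.931 = 38.295 m.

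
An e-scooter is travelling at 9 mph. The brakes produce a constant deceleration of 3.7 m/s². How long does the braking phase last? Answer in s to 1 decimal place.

Braking time ≈ 1.1 s

9 mph × 0.44704 = 4.0234 m/s.
Braking time = v/a = 4.0234 / 3.700 = 1.087 s.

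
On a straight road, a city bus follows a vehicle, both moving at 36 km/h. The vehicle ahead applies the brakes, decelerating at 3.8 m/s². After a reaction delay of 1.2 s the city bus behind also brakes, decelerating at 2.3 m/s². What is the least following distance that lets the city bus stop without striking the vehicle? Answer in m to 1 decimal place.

Minimum gap ≈ 20.6 m

36 km/h ÷ 3.6 = 10.0000 m/s.
Leader travels v²/(2a_L) = 100.000 / 7.600 = 13.158 m before stopping.
Follower covers v·t_r = 10.0000 × 1.2 = 12.000 m while reacting, then v²/(2a_F) = 100.000 / 4.600 = 21.739 m while braking, for a total of 12.000 + 21.739 = 33.739 m.
Since a_F ≤ a_L and the follower starts braking later, the follower is never slower than the leader, so the closest approach is when both have stopped.
Minimum gap = 33.739 − 13.158 = 20.581 m.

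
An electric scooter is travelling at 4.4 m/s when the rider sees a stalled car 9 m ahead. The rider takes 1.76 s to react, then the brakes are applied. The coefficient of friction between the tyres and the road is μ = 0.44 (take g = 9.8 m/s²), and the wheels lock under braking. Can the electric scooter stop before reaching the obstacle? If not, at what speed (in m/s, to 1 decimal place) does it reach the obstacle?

No — it strikes the obstacle at 2.9 m/s

a = μg = 0.44 × 9.8 = 4.312 m/s².
Reaction distance = 4.4000 × 1.76 = 7.744 m.
Braking distance needed to stop: v²/(2a) = 19.360 / 8.624 = 2.245 m, so total needed = 7.744 + 2.245 = 9.989 m > 9 m — it cannot stop.
Distance remaining when braking begins: 9 − 7.744 = 1.256 m.
v² = v₀² − 2a·d = 19.360 − 2 × 4.312 × 1.256 = 8.528 m²/s².
v = √8.528 = 2.920 m/s.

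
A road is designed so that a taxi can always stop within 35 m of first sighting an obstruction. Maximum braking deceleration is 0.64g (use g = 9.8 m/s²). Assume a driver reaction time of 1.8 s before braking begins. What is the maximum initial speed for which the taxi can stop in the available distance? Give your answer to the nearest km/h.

a = 0.64 × 9.8 = 6.272 m/s².
Stopping distance: v·t_r + v²/(2a) = 35 with t_r = 1.8 s and a = 6.272 m/s².
So v² + 22.579 v − 439.04 = 0.
Positive root: v = −a·t_r + √((a·t_r)² + 2a·d) = −11.290 + √(127.464 + 439.04) = 12.5113 m/s.
12.5113 m/s × 3.6 = 45.041 km/h.

Maximum speed ≈ 45 km/h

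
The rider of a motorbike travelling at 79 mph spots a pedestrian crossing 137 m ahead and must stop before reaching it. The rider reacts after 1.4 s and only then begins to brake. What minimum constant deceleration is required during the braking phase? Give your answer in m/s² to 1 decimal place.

Required deceleration ≈ 7.1 m/s²

79 mph × 0.44704 = 35.3162 m/s.
Distance covered during reaction = 35.3162 × 1.4 = 49.443 m.
Distance available for braking: 137 − 49.443 = 87.557 m.
v² = 2a·d ⇒ a = v²/(2d) = 35.3162² / (2 × 87.557) = 1247.234 / 175.114 = 7.1224 m/s².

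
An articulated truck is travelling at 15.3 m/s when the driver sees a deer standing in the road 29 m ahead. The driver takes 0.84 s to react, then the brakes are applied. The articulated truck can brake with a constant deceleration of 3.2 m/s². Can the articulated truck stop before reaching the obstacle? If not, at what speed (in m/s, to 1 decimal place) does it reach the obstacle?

Reaction distance = 15.3000 × 0.84 = 12.852 m.
Braking distance needed to stop: v²/(2a) = 234.090 / 6.400 = 36.577 m, so total needed = 12.852 + 36.577 = 49.429 m > 29 m — it cannot stop.
Distance remaining when braking begins: 29 − 12.852 = 16.148 m.
v² = v₀² − 2a·d = 234.090 − 2 × 3.200 × 16.148 = 130.743 m²/s².
v = √130.743 = 11.434 m/s.

No — it strikes the obstacle at 11.4 m/s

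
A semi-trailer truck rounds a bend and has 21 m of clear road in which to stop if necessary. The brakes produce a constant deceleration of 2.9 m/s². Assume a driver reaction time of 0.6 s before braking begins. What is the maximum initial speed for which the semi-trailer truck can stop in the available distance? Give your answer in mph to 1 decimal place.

Stopping distance: v·t_r + v²/(2a) = 21 with t_r = 0.6 s and a = 2.900 m/s².
So v² + 3.480 v − 121.80 = 0.
Positive root: v = −a·t_r + √((a·t_r)² + 2a·d) = −1.740 + √(3.028 + 121.80) = 9.4326 m/s.
9.4326 m/s ÷ 0.44704 = 21.100 mph.

Maximum speed ≈ 21.1 mph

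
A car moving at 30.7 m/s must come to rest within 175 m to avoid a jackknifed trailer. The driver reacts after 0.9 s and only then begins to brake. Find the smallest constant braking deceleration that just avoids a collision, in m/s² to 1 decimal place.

Required deceleration ≈ 3.2 m/s²

Distance covered during reaction = 30.7000 × 0.9 = 27.630 m.
Distance available for braking: 175 − 27.630 = 147.370 m.
v² = 2a·d ⇒ a = v²/(2d) = 30.7000² / (2 × 147.370) = 942.490 / 294.740 = 3.1977 m/s².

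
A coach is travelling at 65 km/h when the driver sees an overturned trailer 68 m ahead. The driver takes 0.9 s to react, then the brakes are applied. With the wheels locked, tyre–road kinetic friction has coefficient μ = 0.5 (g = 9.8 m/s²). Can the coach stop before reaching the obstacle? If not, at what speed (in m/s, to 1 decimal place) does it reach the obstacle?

Yes — it stops about 18.5 m short of the obstacle, so it never reaches it

65 km/h ÷ 3.6 = 18.0556 m/s.
a = μg = 0.5 × 9.8 = 4.900 m/s².
Reaction distance = 18.0556 × 0.9 = 16.250 m.
Braking distance = v²/(2a) = 326.005 / 9.800 = 33.266 m.
Total stopping distance = 16.250 + 33.266 = 49.516 m, vs 68 m available — it stops with 68 − 49.516 = 18.484 m to spare.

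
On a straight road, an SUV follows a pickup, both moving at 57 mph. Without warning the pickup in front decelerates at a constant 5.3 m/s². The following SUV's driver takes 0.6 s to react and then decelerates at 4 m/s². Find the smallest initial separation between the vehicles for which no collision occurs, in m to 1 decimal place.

57 mph × 0.44704 = 25.4813 m/s.
Leader travels v²/(2a_L) = 649.297 / 10.600 = 61.254 m before stopping.
Follower covers v·t_r = 25.4813 × 0.6 = 15.289 m while reacting, then v²/(2a_F) = 649.297 / 8.000 = 81.162 m while braking, for a total of 15.289 + 81.162 = 96.451 m.
Since a_F ≤ a_L and the follower starts braking later, the follower is never slower than the leader, so the closest approach is when both have stopped.
Minimum gap = 96.451 − 61.254 = 35.197 m.

Minimum gap ≈ 35.2 m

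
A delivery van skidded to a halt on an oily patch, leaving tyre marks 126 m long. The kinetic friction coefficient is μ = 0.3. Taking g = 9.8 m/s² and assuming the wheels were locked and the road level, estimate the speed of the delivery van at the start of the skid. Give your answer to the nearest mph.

Initial speed ≈ 61 mph

Deceleration a = μg = 0.3 × 9.8 = 2.940 m/s².
v = √(2a·d) = √(2 × 2.940 × 126) = √740.880 = 27.2191 m/s.
= 27.2191 ÷ 0.44704 = 60.887 mph.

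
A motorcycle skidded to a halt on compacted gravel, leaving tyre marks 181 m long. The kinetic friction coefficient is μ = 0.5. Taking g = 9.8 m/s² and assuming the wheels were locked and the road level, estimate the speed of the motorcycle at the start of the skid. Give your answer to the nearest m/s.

Deceleration a = μg = 0.5 × 9.8 = 4.900 m/s².
v = √(2a·d) = √(2 × 4.900 × 181) = √1773.800 = 42.1165 m/s.

Initial speed ≈ 42 m/s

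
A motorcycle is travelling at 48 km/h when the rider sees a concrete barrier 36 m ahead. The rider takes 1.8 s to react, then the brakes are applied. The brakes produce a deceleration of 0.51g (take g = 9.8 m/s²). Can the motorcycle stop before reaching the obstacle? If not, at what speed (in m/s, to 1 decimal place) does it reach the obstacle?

48 km/h ÷ 3.6 = 13.3333 m/s.
a = 0.51 × 9.8 = 4.998 m/s².
Reaction distance = 13.3333 × 1.8 = 24.000 m.
Braking distance needed to stop: v²/(2a) = 177.777 / 9.996 = 17.785 m, so total needed = 24.000 + 17.785 = 41.785 m > 36 m — it cannot stop.
Distance remaining when braking begins: 36 − 24.000 = 12.000 m.
v² = v₀² − 2a·d = 177.777 − 2 × 4.998 × 12.000 = 57.825 m²/s².
v = √57.825 = 7.604 m/s.

No — it strikes the obstacle at 7.6 m/s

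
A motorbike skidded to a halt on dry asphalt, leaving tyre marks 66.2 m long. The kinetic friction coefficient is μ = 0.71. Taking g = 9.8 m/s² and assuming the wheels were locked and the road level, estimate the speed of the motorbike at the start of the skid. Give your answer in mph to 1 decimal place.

Initial speed ≈ 67.9 mph

Deceleration a = μg = 0.71 × 9.8 = 6.958 m/s².
v = √(2a·d) = √(2 × 6.958 × 66.2) = √921.239 = 30.3519 m/s.
= 30.3519 ÷ 0.44704 = 67.895 mph.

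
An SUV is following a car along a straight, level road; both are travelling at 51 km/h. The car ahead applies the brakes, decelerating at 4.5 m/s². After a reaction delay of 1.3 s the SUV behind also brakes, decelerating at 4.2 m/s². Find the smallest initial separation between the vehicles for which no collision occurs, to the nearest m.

51 km/h ÷ 3.6 = 14.1667 m/s.
Leader travels v²/(2a_L) = 200.695 / 9.000 = 22.299 m before stopping.
Follower covers v·t_r = 14.1667 × 1.3 = 18.417 m while reacting, then v²/(2a_F) = 200.695 / 8.400 = 23.892 m while braking, for a total of 18.417 + 23.892 = 42.309 m.
Since a_F ≤ a_L and the follower starts braking later, the follower is never slower than the leader, so the closest approach is when both have stopped.
Minimum gap = 42.309 − 22.299 = 20.010 m.

Minimum gap ≈ 20 m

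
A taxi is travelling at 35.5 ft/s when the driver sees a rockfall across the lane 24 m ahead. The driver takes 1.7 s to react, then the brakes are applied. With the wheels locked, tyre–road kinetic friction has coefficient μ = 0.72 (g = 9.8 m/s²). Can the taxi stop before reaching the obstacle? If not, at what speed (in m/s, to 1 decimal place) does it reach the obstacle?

No — it strikes the obstacle at 6.2 m/s

35.5 ft/s × 0.3048 = 10.8204 m/s.
a = μg = 0.72 × 9.8 = 7.056 m/s².
Reaction distance = 10.8204 × 1.7 = 18.395 m.
Braking distance needed to stop: v²/(2a) = 117.081 / 14.112 = 8.297 m, so total needed = 18.395 + 8.297 = 26.692 m > 24 m — it cannot stop.
Distance remaining when braking begins: 24 − 18.395 = 5.605 m.
v² = v₀² − 2a·d = 117.081 − 2 × 7.056 × 5.605 = 37.983 m²/s².
v = √37.983 = 6.163 m/s.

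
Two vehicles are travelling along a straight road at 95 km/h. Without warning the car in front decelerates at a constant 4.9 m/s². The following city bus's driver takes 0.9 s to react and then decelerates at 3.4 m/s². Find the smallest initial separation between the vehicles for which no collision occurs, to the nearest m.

Minimum gap ≈ 55 m

95 km/h ÷ 3.6 = 26.3889 m/s.
Leader travels v²/(2a_L) = 696.374 / 9.800 = 71.059 m before stopping.
Follower covers v·t_r = 26.3889 × 0.9 = 23.750 m while reacting, then v²/(2a_F) = 696.374 / 6.800 = 102.408 m while braking, for a total of 23.750 + 102.408 = 126.158 m.
Since a_F ≤ a_L and the follower starts braking later, the follower is never slower than the leader, so the closest approach is when both have stopped.
Minimum gap = 126.158 − 71.059 = 55.099 m.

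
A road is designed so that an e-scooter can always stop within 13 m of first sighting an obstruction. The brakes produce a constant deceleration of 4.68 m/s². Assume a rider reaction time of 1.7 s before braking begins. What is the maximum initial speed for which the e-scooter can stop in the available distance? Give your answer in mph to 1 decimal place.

Stopping distance: v·t_r + v²/(2a) = 13 with t_r = 1.7 s and a = 4.680 m/s².
So v² + 15.912 v − 121.68 = 0.
Positive root: v = −a·t_r + √((a·t_r)² + 2a·d) = −7.956 + √(63.298 + 121.68) = 5.6447 m/s.
5.6447 m/s ÷ 0.44704 = 12.627 mph.

Maximum speed ≈ 12.6 mph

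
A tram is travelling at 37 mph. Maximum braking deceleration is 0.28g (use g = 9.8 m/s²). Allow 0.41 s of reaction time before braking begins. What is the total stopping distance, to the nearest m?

37 mph × 0.44704 = 16.5405 m/s.
a = 0.28 × 9.8 = 2.744 m/s².
Reaction distance = v·t_r = 16.5405 × 0.41 = 6.782 m.
Braking distance = v²/(2a) = 16.5405² / (2 × 2.744) = 273.588 / 5.488 = 49.852 m.
Total = 6.782 + 49.852 = 56.634 m.

Total stopping distance ≈ 57 m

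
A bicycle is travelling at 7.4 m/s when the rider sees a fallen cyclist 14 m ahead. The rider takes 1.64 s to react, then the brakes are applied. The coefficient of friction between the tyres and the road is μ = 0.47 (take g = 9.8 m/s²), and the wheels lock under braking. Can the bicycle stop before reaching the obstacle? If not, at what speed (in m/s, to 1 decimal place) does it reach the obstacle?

a = μg = 0.47 × 9.8 = 4.606 m/s².
Reaction distance = 7.4000 × 1.64 = 12.136 m.
Braking distance needed to stop: v²/(2a) = 54.760 / 9.212 = 5.944 m, so total needed = 12.136 + 5.944 = 18.080 m > 14 m — it cannot stop.
Distance remaining when braking begins: 14 − 12.136 = 1.864 m.
v² = v₀² − 2a·d = 54.760 − 2 × 4.606 × 1.864 = 37.589 m²/s².
v = √37.589 = 6.131 m/s.

No — it strikes the obstacle at 6.1 m/s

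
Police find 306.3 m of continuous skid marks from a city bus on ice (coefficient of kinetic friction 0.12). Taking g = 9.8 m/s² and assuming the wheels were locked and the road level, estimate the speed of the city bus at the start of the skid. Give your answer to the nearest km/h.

Deceleration a = μg = 0.12 × 9.8 = 1.176 m/s².
v = √(2a·d) = √(2 × 1.176 × 306.3) = √720.418 = 26.8406 m/s.
= 26.8406 × 3.6 = 96.626 km/h.

Initial speed ≈ 97 km/h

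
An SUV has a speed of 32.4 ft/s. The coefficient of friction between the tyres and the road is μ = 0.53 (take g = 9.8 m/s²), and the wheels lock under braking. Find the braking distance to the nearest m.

32.4 ft/s × 0.3048 = 9.8755 m/s.
a = μg = 0.53 × 9.8 = 5.194 m/s².
Braking distance = v²/(2a) = 9.8755² / (2 × 5.194) = 97.526 / 10.388 = 9.388 m.

Braking distance ≈ 9 m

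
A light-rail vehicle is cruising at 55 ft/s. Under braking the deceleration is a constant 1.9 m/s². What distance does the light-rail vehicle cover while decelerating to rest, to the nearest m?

Braking distance ≈ 74 m

55 ft/s × 0.3048 = 16.7640 m/s.
Braking distance = v²/(2a) = 16.7640² / (2 × 1.900) = 281.032 / 3.800 = 73.956 m.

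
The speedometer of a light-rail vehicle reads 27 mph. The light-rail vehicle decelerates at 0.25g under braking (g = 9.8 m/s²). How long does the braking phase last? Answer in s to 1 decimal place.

27 mph × 0.44704 = 12.0701 m/s.
a = 0.25 × 9.8 = 2.450 m/s².
Braking time = v/a = 12.0701 / 2.450 = 4.927 s.

Braking time ≈ 4.9 s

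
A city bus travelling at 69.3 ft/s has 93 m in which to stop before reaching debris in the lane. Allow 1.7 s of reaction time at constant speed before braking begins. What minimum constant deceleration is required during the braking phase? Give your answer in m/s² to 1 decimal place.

Required deceleration ≈ 3.9 m/s²

69.3 ft/s × 0.3048 = 21.1226 m/s.
Distance covered during reaction = 21.1226 × 1.7 = 35.908 m.
Distance available for braking: 93 − 35.908 = 57.092 m.
v² = 2a·d ⇒ a = v²/(2d) = 21.1226² / (2 × 57.092) = 446.164 / 114.184 = 3.9074 m/s².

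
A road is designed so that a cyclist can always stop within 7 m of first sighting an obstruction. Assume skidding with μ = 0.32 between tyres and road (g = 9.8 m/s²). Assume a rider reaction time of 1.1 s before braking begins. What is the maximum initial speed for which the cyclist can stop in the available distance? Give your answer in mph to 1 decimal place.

a = μg = 0.32 × 9.8 = 3.136 m/s².
Stopping distance: v·t_r + v²/(2a) = 7 with t_r = 1.1 s and a = 3.136 m/s².
So v² + 6.899 v − 43.90 = 0.
Positive root: v = −a·t_r + √((a·t_r)² + 2a·d) = −3.450 + √(11.903 + 43.90) = 4.0201 m/s.
4.0201 m/s ÷ 0.44704 = 8.993 mph.

Maximum speed ≈ 9.0 mph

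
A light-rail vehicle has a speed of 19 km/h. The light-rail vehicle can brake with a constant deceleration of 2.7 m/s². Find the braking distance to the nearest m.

19 km/h ÷ 3.6 = 5.2778 m/s.
Braking distance = v²/(2a) = 5.2778² / (2 × 2.700) = 27.855 / 5.400 = 5.158 m.

Braking distance ≈ 5 m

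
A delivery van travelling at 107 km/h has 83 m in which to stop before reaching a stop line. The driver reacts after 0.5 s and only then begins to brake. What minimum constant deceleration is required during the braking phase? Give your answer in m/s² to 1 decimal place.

107 km/h ÷ 3.6 = 29.7222 m/s.
Distance covered during reaction = 29.7222 × 0.5 = 14.861 m.
Distance available for braking: 83 − 14.861 = 68.139 m.
v² = 2a·d ⇒ a = v²/(2d) = 29.7222² / (2 × 68.139) = 883.409 / 136.278 = 6.4824 m/s².

Required deceleration ≈ 6.5 m/s²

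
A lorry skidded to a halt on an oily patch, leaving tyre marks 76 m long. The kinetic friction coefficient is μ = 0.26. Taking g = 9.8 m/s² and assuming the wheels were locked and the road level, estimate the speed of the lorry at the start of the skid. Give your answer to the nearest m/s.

Initial speed ≈ 20 m/s

Deceleration a = μg = 0.26 × 9.8 = 2.548 m/s².
v = √(2a·d) = √(2 × 2.548 × 76) = √387.296 = 19.6798 m/s.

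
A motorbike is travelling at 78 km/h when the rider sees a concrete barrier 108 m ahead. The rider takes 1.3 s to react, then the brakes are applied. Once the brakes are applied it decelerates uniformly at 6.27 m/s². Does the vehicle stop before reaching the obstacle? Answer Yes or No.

78 km/h ÷ 3.6 = 21.6667 m/s.
Reaction distance = 21.6667 × 1.3 = 28.167 m.
Braking distance = v²/(2a) = 469.446 / 12.540 = 37.436 m.
Total stopping distance = 28.167 + 37.436 = 65.603 m, vs 108 m available — it stops with 108 − 65.603 = 42.397 m to spare.

Yes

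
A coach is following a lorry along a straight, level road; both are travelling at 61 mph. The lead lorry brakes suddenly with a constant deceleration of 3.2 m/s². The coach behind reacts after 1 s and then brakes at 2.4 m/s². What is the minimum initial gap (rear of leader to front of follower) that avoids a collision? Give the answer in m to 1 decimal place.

61 mph × 0.44704 = 27.2694 m/s.
Leader travels v²/(2a_L) = 743.620 / 6.400 = 116.191 m before stopping.
Follower covers v·t_r = 27.2694 × 1 = 27.269 m while reacting, then v²/(2a_F) = 743.620 / 4.800 = 154.921 m while braking, for a total of 27.269 + 154.921 = 182.190 m.
Since a_F ≤ a_L and the follower starts braking later, the follower is never slower than the leader, so the closest approach is when both have stopped.
Minimum gap = 182.190 − 116.191 = 65.999 m.

Minimum gap ≈ 66.0 m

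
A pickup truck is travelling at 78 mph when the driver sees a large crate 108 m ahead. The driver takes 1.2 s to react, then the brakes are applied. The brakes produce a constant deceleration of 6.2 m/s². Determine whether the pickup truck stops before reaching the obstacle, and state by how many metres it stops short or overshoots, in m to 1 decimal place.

No — it overshoots by 31.9 m

78 mph × 0.44704 = 34.8691 m/s.
Reaction distance = 34.8691 × 1.2 = 41.843 m.
Braking distance = v²/(2a) = 1215.854 / 12.400 = 98.053 m.
Total stopping distance = 41.843 + 98.053 = 139.896 m, vs 108 m available — it cannot stop in time and overshoots by 139.896 − 108 = 31.896 m.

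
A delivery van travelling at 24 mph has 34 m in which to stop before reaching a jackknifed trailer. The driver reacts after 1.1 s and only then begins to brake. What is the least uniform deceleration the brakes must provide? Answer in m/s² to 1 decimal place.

Required deceleration ≈ 2.6 m/s²

24 mph × 0.44704 = 10.7290 m/s.
Distance covered during reaction = 10.7290 × 1.1 = 11.802 m.
Distance available for braking: 34 − 11.802 = 22.198 m.
v² = 2a·d ⇒ a = v²/(2d) = 10.7290² / (2 × 22.198) = 115.111 / 44.396 = 2.5928 m/s².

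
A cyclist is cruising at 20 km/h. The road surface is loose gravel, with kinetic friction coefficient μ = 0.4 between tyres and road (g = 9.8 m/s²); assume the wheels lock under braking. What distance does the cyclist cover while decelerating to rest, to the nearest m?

Braking distance ≈ 4 m

20 km/h ÷ 3.6 = 5.5556 m/s.
a = μg = 0.4 × 9.8 = 3.920 m/s².
Braking distance = v²/(2a) = 5.5556² / (2 × 3.920) = 30.865 / 7.840 = 3.937 m.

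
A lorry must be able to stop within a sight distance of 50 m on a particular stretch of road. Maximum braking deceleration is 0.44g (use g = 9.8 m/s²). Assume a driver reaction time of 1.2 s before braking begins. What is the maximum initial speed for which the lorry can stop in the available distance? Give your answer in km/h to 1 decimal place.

a = 0.44 × 9.8 = 4.312 m/s².
Stopping distance: v·t_r + v²/(2a) = 50 with t_r = 1.2 s and a = 4.312 m/s².
So v² + 10.349 v − 431.20 = 0.
Positive root: v = −a·t_r + √((a·t_r)² + 2a·d) = −5.174 + √(26.770 + 431.20) = 16.2262 m/s.
16.2262 m/s × 3.6 = 58.414 km/h.

Maximum speed ≈ 58.4 km/h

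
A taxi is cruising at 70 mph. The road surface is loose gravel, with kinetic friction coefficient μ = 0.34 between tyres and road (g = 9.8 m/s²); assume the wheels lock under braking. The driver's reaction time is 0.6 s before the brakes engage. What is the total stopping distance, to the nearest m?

70 mph × 0.44704 = 31.2928 m/s.
a = μg = 0.34 × 9.8 = 3.332 m/s².
Reaction distance = v·t_r = 31.2928 × 0.6 = 18.776 m.
Braking distance = v²/(2a) = 31.2928² / (2 × 3.332) = 979.239 / 6.664 = 146.945 m.
Total = 18.776 + 146.945 = 165.721 m.

Total stopping distance ≈ 166 m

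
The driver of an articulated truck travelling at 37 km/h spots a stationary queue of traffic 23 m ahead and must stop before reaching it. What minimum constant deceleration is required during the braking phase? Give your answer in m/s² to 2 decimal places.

37 km/h ÷ 3.6 = 10.2778 m/s.
v² = 2a·d ⇒ a = v²/(2d) = 10.2778² / (2 × 23.000) = 105.633 / 46.000 = 2.2964 m/s².

Required deceleration ≈ 2.30 m/s²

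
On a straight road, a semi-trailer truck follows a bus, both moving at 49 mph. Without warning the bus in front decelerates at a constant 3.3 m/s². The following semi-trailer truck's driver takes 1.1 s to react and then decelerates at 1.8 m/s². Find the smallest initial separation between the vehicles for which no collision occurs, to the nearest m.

Minimum gap ≈ 85 m

49 mph × 0.44704 = 21.9050 m/s.
Leader travels v²/(2a_L) = 479.829 / 6.600 = 72.701 m before stopping.
Follower covers v·t_r = 21.9050 × 1.1 = 24.096 m while reacting, then v²/(2a_F) = 479.829 / 3.600 = 133.286 m while braking, for a total of 24.096 + 133.286 = 157.382 m.
Since a_F ≤ a_L and the follower starts braking later, the follower is never slower than the leader, so the closest approach is when both have stopped.
Minimum gap = 157.382 − 72.701 = 84.681 m.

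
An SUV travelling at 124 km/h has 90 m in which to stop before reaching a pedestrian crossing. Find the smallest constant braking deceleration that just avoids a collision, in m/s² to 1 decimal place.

124 km/h ÷ 3.6 = 34.4444 m/s.
v² = 2a·d ⇒ a = v²/(2d) = 34.4444² / (2 × 90.000) = 1186.417 / 180.000 = 6.5912 m/s².

Required deceleration ≈ 6.6 m/s²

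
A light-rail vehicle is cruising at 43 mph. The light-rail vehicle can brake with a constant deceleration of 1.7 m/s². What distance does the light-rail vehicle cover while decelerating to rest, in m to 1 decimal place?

Braking distance ≈ 108.7 m

43 mph × 0.44704 = 19.2227 m/s.
Braking distance = v²/(2a) = 19.2227² / (2 × 1.700) = 369.512 / 3.400 = 108.680 m.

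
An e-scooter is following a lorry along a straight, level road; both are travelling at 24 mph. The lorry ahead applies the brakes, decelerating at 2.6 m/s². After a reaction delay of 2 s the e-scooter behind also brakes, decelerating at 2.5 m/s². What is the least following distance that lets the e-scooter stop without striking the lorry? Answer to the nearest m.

Minimum gap ≈ 22 m

24 mph × 0.44704 = 10.7290 m/s.
Leader travels v²/(2a_L) = 115.111 / 5.200 = 22.137 m before stopping.
Follower covers v·t_r = 10.7290 × 2 = 21.458 m while reacting, then v²/(2a_F) = 115.111 / 5.000 = 23.022 m while braking, for a total of 21.458 + 23.022 = 44.480 m.
Since a_F ≤ a_L and the follower starts braking later, the follower is never slower than the leader, so the closest approach is when both have stopped.
Minimum gap = 44.480 − 22.137 = 22.343 m.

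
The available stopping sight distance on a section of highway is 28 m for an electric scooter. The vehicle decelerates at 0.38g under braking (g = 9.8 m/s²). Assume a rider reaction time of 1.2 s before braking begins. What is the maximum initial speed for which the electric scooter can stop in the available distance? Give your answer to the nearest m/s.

Maximum speed ≈ 11 m/s

a = 0.38 × 9.8 = 3.724 m/s².
Stopping distance: v·t_r + v²/(2a) = 28 with t_r = 1.2 s and a = 3.724 m/s².
So v² + 8.938 v − 208.54 = 0.
Positive root: v = −a·t_r + √((a·t_r)² + 2a·d) = −4.469 + √(19.972 + 208.54) = 10.6476 m/s.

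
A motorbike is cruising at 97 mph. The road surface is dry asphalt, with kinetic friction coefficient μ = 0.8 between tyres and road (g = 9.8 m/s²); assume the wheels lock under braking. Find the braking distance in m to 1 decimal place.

97 mph × 0.44704 = 43.3629 m/s.
a = μg = 0.8 × 9.8 = 7.840 m/s².
Braking distance = v²/(2a) = 43.3629² / (2 × 7.840) = 1880.341 / 15.680 = 119.920 m.

Braking distance ≈ 119.9 m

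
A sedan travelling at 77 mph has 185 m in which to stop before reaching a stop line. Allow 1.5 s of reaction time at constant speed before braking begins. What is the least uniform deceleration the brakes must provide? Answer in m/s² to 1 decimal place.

77 mph × 0.44704 = 34.4221 m/s.
Distance covered during reaction = 34.4221 × 1.5 = 51.633 m.
Distance available for braking: 185 − 51.633 = 133.367 m.
v² = 2a·d ⇒ a = v²/(2d) = 34.4221² / (2 × 133.367) = 1184.881 / 266.734 = 4.4422 m/s².

Required deceleration ≈ 4.4 m/s²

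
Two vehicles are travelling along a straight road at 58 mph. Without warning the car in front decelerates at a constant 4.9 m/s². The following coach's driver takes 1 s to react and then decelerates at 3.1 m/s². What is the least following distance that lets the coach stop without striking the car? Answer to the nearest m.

58 mph × 0.44704 = 25.9283 m/s.
Leader travels v²/(2a_L) = 672.277 / 9.800 = 68.600 m before stopping.
Follower covers v·t_r = 25.9283 × 1 = 25.928 m while reacting, then v²/(2a_F) = 672.277 / 6.200 = 108.432 m while braking, for a total of 25.928 + 108.432 = 134.360 m.
Since a_F ≤ a_L and the follower starts braking later, the follower is never slower than the leader, so the closest approach is when both have stopped.
Minimum gap = 134.360 − 68.600 = 65.760 m.

Minimum gap ≈ 66 m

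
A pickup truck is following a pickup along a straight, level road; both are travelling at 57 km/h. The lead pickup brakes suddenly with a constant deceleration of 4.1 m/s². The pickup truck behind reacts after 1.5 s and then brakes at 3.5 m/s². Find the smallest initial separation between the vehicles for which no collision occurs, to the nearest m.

57 km/h ÷ 3.6 = 15.8333 m/s.
Leader travels v²/(2a_L) = 250.693 / 8.200 = 30.572 m before stopping.
Follower covers v·t_r = 15.8333 × 1.5 = 23.750 m while reacting, then v²/(2a_F) = 250.693 / 7.000 = 35.813 m while braking, for a total of 23.750 + 35.813 = 59.563 m.
Since a_F ≤ a_L and the follower starts braking later, the follower is never slower than the leader, so the closest approach is when both have stopped.
Minimum gap = 59.563 − 30.572 = 28.991 m.

Minimum gap ≈ 29 m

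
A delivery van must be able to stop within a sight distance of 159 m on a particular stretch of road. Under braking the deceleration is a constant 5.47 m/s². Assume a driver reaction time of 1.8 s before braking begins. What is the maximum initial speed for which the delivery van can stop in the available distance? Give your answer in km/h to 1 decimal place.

Maximum speed ≈ 118.8 km/h

Stopping distance: v·t_r + v²/(2a) = 159 with t_r = 1.8 s and a = 5.470 m/s².
So v² + 19.692 v − 1739.46 = 0.
Positive root: v = −a·t_r + √((a·t_r)² + 2a·d) = −9.846 + √(96.944 + 1739.46) = 33.0073 m/s.
33.0073 m/s × 3.6 = 118.826 km/h.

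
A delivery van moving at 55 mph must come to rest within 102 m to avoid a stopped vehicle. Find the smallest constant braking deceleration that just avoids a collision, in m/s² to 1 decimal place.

Required deceleration ≈ 3.0 m/s²

55 mph × 0.44704 = 24.5872 m/s.
v² = 2a·d ⇒ a = v²/(2d) = 24.5872² / (2 × 102.000) = 604.530 / 204.000 = 2.9634 m/s².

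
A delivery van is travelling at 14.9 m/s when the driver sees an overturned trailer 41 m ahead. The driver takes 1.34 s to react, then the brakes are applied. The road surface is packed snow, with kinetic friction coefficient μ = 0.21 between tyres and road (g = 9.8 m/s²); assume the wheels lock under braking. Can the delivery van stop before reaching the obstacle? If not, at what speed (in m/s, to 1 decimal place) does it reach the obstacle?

a = μg = 0.21 × 9.8 = 2.058 m/s².
Reaction distance = 14.9000 × 1.34 = 19.966 m.
Braking distance needed to stop: v²/(2a) = 222.010 / 4.116 = 53.938 m, so total needed = 19.966 + 53.938 = 73.904 m > 41 m — it cannot stop.
Distance remaining when braking begins: 41 − 19.966 = 21.034 m.
v² = v₀² − 2a·d = 222.010 − 2 × 2.058 × 21.034 = 135.434 m²/s².
v = √135.434 = 11.638 m/s.

No — it strikes the obstacle at 11.6 m/s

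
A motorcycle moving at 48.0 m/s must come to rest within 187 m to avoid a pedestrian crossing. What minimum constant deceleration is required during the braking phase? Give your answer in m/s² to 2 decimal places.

v² = 2a·d ⇒ a = v²/(2d) = 48.0000² / (2 × 187.000) = 2304.000 / 374.000 = 6.1604 m/s².

Required deceleration ≈ 6.16 m/s²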